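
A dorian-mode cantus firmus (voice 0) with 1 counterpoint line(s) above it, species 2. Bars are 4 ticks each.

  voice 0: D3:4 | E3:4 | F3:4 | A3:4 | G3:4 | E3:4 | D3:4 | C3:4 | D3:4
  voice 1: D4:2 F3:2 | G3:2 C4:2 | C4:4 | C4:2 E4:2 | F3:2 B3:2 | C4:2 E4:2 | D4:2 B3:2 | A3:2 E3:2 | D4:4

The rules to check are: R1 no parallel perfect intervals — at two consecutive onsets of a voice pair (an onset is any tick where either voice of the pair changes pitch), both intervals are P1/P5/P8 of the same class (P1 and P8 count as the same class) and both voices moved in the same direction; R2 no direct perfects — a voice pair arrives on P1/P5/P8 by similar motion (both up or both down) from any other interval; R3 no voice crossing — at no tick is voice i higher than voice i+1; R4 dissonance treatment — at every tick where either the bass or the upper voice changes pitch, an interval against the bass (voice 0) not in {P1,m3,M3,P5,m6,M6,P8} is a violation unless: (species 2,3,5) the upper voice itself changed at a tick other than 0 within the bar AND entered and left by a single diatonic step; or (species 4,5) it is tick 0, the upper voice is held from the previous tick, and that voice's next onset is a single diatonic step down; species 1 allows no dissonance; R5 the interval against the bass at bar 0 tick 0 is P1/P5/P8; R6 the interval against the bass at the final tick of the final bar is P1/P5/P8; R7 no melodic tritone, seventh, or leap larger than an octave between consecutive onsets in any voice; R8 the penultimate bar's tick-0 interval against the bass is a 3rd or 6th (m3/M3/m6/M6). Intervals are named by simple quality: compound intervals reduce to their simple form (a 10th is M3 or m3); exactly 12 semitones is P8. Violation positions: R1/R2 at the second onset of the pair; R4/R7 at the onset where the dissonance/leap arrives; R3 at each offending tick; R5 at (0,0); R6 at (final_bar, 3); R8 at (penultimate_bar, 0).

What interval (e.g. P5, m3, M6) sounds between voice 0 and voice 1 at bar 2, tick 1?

voice 0=F3 voice 1=C4 -> P5

P5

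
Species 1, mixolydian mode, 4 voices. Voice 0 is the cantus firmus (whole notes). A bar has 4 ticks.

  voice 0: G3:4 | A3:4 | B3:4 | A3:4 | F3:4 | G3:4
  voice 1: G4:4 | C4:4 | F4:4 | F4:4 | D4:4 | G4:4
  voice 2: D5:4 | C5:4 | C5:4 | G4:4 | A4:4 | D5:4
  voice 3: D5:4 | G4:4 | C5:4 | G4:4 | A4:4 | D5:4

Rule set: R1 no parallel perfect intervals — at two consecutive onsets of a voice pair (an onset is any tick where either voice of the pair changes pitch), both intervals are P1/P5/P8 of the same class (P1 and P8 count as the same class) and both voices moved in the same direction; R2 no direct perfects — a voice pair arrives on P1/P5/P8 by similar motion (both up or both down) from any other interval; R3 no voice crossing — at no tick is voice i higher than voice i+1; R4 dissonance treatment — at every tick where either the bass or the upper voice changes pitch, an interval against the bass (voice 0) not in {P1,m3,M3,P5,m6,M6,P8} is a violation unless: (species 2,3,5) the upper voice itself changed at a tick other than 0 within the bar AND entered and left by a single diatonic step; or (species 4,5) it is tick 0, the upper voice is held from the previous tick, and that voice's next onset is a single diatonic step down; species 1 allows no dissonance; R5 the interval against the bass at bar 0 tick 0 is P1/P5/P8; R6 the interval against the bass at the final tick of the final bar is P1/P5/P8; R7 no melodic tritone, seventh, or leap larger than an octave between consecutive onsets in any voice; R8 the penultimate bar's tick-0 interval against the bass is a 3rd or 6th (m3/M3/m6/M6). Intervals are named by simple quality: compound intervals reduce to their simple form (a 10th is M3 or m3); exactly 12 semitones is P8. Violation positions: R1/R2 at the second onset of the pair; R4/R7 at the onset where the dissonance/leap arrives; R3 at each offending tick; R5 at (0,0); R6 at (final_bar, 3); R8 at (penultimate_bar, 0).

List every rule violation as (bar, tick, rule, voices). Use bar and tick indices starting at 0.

(1, 0, R1, (1, 3))
(1, 0, R2, (1, 2))
(1, 0, R3, (2, 3))
(1, 0, R4, (0, 3))
(1, 1, R3, (2, 3))
(1, 2, R3, (2, 3))
(1, 3, R3, (2, 3))
(2, 0, R1, (1, 3))
(2, 0, R4, (0, 1))
(2, 0, R4, (0, 2))
(2, 0, R4, (0, 3))
(3, 0, R1, (2, 3))
(3, 0, R4, (0, 2))
(3, 0, R4, (0, 3))
(4, 0, R1, (2, 3))
(5, 0, R1, (1, 2))
(5, 0, R1, (1, 3))
(5, 0, R1, (2, 3))
(5, 0, R2, (0, 1))
(5, 0, R2, (0, 2))
(5, 0, R2, (0, 3))

bar 0: v0=G3 v1=G4 v2=D5 v3=D5 downbeat P5
bar 1: v0=A3 v1=C4 v2=C5 v3=G4 downbeat m7
bar 2: v0=B3 v1=F4 v2=C5 v3=C5 downbeat m2
bar 3: v0=A3 v1=F4 v2=G4 v3=G4 downbeat m7
bar 4: v0=F3 v1=D4 v2=A4 v3=A4 downbeat M3
bar 5: v0=G3 v1=G4 v2=D5 v3=D5 downbeat P5
  -> R1 @ bar 1 tick 0 v(1, 3): G4/D5 P5 -> C4/G4 P5 similar
  -> R2 @ bar 1 tick 0 v(1, 2): G4/D5 P5 -> C4/C5 P8 similar
  -> R3 @ bar 1 tick 0 v(2, 3): C5 above G4
  -> R4 @ bar 1 tick 0 v(0, 3): A3/G4 m7 untreated
  -> R3 @ bar 1 tick 1 v(2, 3): C5 above G4
  -> R3 @ bar 1 tick 2 v(2, 3): C5 above G4
  -> R3 @ bar 1 tick 3 v(2, 3): C5 above G4
  -> R1 @ bar 2 tick 0 v(1, 3): C4/G4 P5 -> F4/C5 P5 similar
  -> R4 @ bar 2 tick 0 v(0, 1): B3/F4 TT untreated
  -> R4 @ bar 2 tick 0 v(0, 2): B3/C5 m2 untreated
  -> R4 @ bar 2 tick 0 v(0, 3): B3/C5 m2 untreated
  -> R1 @ bar 3 tick 0 v(2, 3): C5/C5 P1 -> G4/G4 P1 similar
  -> R4 @ bar 3 tick 0 v(0, 2): A3/G4 m7 untreated
  -> R4 @ bar 3 tick 0 v(0, 3): A3/G4 m7 untreated
  -> R1 @ bar 4 tick 0 v(2, 3): G4/G4 P1 -> A4/A4 P1 similar
  -> R1 @ bar 5 tick 0 v(1, 2): D4/A4 P5 -> G4/D5 P5 similar
  -> R1 @ bar 5 tick 0 v(1, 3): D4/A4 P5 -> G4/D5 P5 similar
  -> R1 @ bar 5 tick 0 v(2, 3): A4/A4 P1 -> D5/D5 P1 similar
  -> R2 @ bar 5 tick 0 v(0, 1): F3/D4 M6 -> G3/G4 P8 similar
  -> R2 @ bar 5 tick 0 v(0, 2): F3/A4 M3 -> G3/D5 P5 similar
  -> R2 @ bar 5 tick 0 v(0, 3): F3/A4 M3 -> G3/D5 P5 similar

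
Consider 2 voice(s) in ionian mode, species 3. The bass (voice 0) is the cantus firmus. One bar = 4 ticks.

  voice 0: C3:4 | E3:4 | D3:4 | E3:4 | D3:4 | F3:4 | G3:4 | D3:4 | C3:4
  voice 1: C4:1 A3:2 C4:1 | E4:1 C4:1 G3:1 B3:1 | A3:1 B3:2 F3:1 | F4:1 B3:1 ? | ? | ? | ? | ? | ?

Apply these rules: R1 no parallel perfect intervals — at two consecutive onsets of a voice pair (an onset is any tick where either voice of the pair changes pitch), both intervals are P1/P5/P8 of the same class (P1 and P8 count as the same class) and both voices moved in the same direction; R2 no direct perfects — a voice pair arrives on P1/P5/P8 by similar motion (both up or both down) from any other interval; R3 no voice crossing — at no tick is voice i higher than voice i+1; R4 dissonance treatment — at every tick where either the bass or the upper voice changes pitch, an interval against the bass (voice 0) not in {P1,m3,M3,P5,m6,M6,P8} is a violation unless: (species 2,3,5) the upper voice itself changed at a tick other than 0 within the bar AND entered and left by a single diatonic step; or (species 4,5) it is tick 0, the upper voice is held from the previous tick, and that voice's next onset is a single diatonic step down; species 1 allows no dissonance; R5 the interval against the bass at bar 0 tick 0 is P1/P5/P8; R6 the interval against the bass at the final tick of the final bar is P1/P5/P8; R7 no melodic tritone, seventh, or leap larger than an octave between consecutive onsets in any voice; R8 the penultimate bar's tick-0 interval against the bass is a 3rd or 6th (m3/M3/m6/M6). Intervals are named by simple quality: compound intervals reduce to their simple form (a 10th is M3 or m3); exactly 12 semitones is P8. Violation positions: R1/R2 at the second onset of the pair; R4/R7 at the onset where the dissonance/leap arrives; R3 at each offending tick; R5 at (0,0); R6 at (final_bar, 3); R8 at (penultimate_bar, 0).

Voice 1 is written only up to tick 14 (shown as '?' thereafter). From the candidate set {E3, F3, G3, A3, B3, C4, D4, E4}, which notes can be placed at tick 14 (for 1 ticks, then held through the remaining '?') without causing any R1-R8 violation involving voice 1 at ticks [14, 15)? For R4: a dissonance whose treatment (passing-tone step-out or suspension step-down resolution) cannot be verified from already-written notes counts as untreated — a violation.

{B3, C4, E3, E4, G3}

E3: legal
F3: violates R4,R7
G3: legal
A3: violates R4
B3: legal
C4: legal
D4: violates R4
E4: legal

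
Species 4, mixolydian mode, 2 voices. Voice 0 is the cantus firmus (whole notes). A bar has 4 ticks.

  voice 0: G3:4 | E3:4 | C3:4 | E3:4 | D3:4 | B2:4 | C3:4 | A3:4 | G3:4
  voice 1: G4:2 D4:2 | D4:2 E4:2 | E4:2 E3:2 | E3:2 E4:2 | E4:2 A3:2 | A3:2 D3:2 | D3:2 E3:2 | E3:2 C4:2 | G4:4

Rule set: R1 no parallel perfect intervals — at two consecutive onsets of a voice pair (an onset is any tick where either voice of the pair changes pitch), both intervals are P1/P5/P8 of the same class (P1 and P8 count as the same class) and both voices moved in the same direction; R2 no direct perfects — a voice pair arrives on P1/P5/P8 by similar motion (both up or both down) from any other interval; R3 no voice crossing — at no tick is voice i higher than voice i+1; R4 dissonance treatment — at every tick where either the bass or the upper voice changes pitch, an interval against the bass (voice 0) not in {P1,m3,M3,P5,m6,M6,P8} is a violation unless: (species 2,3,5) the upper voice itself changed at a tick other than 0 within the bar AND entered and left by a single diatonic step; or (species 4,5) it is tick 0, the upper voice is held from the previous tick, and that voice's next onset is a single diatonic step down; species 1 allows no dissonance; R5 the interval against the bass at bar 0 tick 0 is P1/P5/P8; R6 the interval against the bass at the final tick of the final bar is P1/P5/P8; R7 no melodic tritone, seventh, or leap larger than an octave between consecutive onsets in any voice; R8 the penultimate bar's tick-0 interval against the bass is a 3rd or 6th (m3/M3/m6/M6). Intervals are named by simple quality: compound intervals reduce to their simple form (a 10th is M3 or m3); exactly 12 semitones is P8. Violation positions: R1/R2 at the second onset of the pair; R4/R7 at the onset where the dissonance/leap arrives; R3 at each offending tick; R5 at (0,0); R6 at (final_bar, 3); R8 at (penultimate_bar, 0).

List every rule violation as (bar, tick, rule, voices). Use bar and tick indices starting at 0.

bar 0: v0=G3 v1=G4 downbeat P8
bar 1: v0=E3 v1=D4 downbeat m7
bar 2: v0=C3 v1=E4 downbeat M3
bar 3: v0=E3 v1=E3 downbeat P1
bar 4: v0=D3 v1=E4 downbeat M2
bar 5: v0=B2 v1=A3 downbeat m7
bar 6: v0=C3 v1=D3 downbeat M2
bar 7: v0=A3 v1=E3 downbeat P4
bar 8: v0=G3 v1=G4 downbeat P8
  -> R4 @ bar 1 tick 0 v(0, 1): E3/D4 m7 untreated
  -> R4 @ bar 4 tick 0 v(0, 1): D3/E4 M2 untreated
  -> R4 @ bar 5 tick 0 v(0, 1): B2/A3 m7 untreated
  -> R4 @ bar 6 tick 0 v(0, 1): C3/D3 M2 untreated
  -> R3 @ bar 7 tick 0 v(0, 1): A3 above E3
  -> R4 @ bar 7 tick 0 v(0, 1): A3/E3 P4 untreated
  -> R8 @ bar 7 tick 0 v(0, 1): penult P4 not 3rd/6th
  -> R3 @ bar 7 tick 1 v(0, 1): A3 above E3

(1, 0, R4, (0, 1))
(4, 0, R4, (0, 1))
(5, 0, R4, (0, 1))
(6, 0, R4, (0, 1))
(7, 0, R3, (0, 1))
(7, 0, R4, (0, 1))
(7, 0, R8, (0, 1))
(7, 1, R3, (0, 1))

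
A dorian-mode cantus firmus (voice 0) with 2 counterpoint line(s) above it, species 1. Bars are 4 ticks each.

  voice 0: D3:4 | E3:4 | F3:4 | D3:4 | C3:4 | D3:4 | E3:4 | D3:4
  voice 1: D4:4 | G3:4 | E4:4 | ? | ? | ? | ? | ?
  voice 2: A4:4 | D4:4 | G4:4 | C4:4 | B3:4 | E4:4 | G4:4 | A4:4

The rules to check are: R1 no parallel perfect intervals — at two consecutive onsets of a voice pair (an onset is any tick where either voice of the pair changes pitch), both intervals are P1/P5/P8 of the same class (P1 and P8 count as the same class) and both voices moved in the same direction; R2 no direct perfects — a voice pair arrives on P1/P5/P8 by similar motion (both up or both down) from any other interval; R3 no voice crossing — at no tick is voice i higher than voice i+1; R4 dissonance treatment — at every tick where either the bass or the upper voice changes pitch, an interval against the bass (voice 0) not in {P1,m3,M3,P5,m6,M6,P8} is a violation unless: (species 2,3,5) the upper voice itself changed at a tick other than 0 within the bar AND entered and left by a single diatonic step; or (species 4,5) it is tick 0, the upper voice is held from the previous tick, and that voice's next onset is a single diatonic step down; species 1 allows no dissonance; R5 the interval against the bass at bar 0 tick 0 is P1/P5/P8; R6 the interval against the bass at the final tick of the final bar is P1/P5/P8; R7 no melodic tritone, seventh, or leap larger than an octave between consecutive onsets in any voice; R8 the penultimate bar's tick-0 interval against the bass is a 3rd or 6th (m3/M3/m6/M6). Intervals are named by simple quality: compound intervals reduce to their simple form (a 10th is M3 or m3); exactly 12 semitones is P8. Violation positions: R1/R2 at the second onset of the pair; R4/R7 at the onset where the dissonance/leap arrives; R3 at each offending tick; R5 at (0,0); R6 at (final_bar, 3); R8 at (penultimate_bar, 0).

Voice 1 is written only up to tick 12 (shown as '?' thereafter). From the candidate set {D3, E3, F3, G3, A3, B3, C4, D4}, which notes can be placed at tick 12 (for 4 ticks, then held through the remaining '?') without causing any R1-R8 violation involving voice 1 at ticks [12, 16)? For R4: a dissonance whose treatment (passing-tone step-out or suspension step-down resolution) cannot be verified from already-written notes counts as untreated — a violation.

{B3}

D3: violates R2,R7
E3: violates R4
F3: violates R2,R7
G3: violates R4
A3: violates R2
B3: legal
C4: violates R2,R4
D4: violates R2,R3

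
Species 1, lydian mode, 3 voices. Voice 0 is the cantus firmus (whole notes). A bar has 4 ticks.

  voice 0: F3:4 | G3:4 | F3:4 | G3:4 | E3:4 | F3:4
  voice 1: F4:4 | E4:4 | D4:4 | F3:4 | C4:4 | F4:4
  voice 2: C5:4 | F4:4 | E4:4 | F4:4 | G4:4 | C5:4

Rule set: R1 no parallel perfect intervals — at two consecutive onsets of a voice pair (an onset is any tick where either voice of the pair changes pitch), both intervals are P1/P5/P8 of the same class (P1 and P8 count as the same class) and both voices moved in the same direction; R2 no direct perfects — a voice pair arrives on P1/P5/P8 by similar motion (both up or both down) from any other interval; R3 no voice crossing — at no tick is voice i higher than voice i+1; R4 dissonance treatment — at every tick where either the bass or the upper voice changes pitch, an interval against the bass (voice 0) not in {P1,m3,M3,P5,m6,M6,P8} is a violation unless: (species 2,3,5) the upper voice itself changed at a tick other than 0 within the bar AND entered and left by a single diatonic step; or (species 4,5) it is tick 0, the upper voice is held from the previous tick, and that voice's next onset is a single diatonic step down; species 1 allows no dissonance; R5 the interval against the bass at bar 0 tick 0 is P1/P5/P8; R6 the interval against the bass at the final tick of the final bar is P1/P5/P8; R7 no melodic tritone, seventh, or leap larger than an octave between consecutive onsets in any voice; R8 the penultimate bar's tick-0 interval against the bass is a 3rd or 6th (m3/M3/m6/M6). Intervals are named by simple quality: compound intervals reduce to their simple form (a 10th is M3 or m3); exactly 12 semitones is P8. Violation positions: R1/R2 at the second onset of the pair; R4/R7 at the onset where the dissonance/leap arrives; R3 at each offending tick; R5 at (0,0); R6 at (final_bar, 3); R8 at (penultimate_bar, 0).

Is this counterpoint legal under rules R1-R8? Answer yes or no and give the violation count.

No (12 violations)

bar 0: v0=F3 v1=F4 v2=C5 (P5)
bar 1: v0=G3 v1=E4 v2=F4 (m7)
bar 2: v0=F3 v1=D4 v2=E4 (M7)
bar 3: v0=G3 v1=F3 v2=F4 (m7)
bar 4: v0=E3 v1=C4 v2=G4 (m3)
bar 5: v0=F3 v1=F4 v2=C5 (P5)
  R4 @ bar1.0: G3/F4 m7 untreated
  R4 @ bar2.0: F3/E4 M7 untreated
  R3 @ bar3.0: G3 above F3
  R4 @ bar3.0: G3/F3 M2 untreated
  R4 @ bar3.0: G3/F4 m7 untreated
  R3 @ bar3.1: G3 above F3
  R3 @ bar3.2: G3 above F3
  R3 @ bar3.3: G3 above F3
  R2 @ bar4.0: F3/F4 P8 -> C4/G4 P5 similar
  R1 @ bar5.0: C4/G4 P5 -> F4/C5 P5 similar
  R2 @ bar5.0: E3/C4 m6 -> F3/F4 P8 similar
  R2 @ bar5.0: E3/G4 m3 -> F3/C5 P5 similar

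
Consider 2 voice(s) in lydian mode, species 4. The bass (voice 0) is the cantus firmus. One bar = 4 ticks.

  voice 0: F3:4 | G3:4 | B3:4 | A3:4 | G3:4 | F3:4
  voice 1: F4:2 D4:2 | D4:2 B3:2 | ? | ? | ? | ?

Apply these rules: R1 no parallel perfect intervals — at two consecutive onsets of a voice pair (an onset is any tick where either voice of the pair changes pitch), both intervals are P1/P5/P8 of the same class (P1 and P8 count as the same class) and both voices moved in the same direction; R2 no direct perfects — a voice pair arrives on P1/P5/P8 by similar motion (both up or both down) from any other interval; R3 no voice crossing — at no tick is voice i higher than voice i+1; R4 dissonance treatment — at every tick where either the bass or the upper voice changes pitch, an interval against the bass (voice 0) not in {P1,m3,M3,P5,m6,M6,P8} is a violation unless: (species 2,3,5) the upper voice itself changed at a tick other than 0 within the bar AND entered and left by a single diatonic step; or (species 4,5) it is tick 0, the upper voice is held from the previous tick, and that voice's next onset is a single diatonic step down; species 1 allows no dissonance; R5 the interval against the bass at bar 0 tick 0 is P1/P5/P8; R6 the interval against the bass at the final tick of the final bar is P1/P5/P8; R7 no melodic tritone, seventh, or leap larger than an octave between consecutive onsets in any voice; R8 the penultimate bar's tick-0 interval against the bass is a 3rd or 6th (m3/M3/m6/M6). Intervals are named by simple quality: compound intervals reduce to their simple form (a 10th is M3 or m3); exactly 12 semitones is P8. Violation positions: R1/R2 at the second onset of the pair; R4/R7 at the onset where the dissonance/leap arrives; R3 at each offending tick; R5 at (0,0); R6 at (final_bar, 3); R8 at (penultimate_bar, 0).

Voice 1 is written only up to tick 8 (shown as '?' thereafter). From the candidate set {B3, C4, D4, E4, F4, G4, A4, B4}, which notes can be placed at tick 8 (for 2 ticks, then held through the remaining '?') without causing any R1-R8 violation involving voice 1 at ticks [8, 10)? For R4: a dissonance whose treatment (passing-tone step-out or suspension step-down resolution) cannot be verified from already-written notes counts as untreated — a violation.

B3: legal
C4: violates R4
D4: legal
E4: violates R4
F4: violates R4,R7
G4: legal
A4: violates R4,R7
B4: violates R2

{B3, D4, G4}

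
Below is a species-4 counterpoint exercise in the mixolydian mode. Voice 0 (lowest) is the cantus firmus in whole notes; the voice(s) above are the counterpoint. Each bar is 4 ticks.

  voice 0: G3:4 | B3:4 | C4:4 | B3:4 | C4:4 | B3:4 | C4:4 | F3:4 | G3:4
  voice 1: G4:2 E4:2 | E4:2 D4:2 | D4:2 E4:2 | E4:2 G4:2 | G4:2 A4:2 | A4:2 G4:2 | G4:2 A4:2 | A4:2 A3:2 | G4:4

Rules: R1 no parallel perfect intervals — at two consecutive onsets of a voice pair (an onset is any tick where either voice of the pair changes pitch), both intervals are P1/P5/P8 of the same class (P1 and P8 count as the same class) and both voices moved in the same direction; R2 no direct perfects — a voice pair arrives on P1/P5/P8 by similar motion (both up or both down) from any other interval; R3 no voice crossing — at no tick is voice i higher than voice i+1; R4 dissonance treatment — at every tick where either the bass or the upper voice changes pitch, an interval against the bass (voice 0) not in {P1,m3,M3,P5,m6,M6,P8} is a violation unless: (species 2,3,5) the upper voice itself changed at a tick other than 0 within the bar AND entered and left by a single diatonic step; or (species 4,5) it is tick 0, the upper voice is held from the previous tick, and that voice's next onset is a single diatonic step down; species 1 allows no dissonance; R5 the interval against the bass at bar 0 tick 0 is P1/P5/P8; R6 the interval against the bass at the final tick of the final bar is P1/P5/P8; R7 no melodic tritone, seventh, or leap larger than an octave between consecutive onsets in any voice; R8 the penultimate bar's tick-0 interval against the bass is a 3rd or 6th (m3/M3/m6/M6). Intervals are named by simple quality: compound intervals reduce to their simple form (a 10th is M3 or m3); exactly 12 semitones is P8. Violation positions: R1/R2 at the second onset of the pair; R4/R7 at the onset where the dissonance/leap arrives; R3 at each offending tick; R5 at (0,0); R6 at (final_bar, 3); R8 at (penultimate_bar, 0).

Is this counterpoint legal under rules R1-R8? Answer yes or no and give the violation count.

bar 0: v0=G3 v1=G4 (P8)
bar 1: v0=B3 v1=E4 (P4)
bar 2: v0=C4 v1=D4 (M2)
bar 3: v0=B3 v1=E4 (P4)
bar 4: v0=C4 v1=G4 (P5)
bar 5: v0=B3 v1=A4 (m7)
bar 6: v0=C4 v1=G4 (P5)
bar 7: v0=F3 v1=A4 (M3)
bar 8: v0=G3 v1=G4 (P8)
  R4 @ bar2.0: C4/D4 M2 untreated
  R4 @ bar3.0: B3/E4 P4 untreated
  R2 @ bar8.0: F3/A3 M3 -> G3/G4 P8 similar
  R7 @ bar8.0: A3->G4 leap 10st

No (4 violations)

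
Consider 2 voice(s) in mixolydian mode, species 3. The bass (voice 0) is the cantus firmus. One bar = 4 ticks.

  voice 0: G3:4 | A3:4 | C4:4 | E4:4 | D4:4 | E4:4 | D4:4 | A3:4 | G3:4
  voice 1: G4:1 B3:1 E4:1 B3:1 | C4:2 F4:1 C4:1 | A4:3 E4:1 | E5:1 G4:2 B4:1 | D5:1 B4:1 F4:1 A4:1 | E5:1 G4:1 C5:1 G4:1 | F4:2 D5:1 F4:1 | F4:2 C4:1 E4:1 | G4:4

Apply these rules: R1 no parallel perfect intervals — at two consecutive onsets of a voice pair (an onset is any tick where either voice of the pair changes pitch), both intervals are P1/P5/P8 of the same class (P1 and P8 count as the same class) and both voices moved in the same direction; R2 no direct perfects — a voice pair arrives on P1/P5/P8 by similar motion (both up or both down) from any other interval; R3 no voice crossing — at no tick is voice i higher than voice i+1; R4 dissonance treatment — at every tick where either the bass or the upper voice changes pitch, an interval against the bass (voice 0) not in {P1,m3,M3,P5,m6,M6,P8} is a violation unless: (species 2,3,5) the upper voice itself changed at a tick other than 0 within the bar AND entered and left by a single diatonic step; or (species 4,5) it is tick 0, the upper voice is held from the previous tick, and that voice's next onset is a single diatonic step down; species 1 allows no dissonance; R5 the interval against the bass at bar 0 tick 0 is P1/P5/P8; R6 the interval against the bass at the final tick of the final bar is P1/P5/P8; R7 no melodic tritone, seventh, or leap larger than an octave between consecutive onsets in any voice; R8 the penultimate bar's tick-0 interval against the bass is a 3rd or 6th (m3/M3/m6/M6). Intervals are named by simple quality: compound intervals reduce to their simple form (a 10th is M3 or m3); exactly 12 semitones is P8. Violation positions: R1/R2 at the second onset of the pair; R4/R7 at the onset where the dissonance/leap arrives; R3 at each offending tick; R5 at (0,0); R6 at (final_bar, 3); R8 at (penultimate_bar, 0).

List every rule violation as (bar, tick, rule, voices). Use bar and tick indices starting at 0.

bar 0: v0=G3 v1=G4 downbeat P8
bar 1: v0=A3 v1=C4 downbeat m3
bar 2: v0=C4 v1=A4 downbeat M6
bar 3: v0=E4 v1=E5 downbeat P8
bar 4: v0=D4 v1=D5 downbeat P8
bar 5: v0=E4 v1=E5 downbeat P8
bar 6: v0=D4 v1=F4 downbeat m3
bar 7: v0=A3 v1=F4 downbeat m6
bar 8: v0=G3 v1=G4 downbeat P8
  -> R2 @ bar 3 tick 0 v(0, 1): C4/E4 M3 -> E4/E5 P8 similar
  -> R7 @ bar 4 tick 2 v(1,): B4->F4 leap 6st
  -> R2 @ bar 5 tick 0 v(0, 1): D4/A4 P5 -> E4/E5 P8 similar

(3, 0, R2, (0, 1))
(4, 2, R7, (1,))
(5, 0, R2, (0, 1))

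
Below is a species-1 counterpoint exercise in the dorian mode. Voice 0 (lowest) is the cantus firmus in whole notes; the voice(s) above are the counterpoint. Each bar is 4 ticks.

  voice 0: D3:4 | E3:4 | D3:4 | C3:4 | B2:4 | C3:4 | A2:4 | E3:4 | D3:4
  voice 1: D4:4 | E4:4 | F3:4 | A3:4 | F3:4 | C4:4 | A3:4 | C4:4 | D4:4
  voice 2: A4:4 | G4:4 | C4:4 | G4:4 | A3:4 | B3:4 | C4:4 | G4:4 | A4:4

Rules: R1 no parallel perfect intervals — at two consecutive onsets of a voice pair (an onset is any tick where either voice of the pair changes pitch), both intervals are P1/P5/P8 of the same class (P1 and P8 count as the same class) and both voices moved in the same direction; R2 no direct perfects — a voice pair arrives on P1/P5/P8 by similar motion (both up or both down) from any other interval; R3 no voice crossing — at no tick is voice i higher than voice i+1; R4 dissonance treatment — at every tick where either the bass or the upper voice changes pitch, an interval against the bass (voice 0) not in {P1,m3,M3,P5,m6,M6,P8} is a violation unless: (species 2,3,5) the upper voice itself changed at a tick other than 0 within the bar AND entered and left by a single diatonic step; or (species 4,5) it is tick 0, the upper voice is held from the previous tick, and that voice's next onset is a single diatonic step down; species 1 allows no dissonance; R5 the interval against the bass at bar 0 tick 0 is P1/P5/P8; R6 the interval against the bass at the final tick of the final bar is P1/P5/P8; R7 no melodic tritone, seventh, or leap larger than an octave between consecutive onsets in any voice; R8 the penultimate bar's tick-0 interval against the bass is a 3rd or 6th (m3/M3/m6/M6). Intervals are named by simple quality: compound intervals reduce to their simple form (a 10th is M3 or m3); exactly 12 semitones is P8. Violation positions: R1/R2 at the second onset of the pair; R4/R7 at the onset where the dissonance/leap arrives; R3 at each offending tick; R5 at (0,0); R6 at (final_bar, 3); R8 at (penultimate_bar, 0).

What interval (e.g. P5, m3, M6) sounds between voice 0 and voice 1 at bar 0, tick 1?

P8

voice 0=D3 voice 1=D4 -> P8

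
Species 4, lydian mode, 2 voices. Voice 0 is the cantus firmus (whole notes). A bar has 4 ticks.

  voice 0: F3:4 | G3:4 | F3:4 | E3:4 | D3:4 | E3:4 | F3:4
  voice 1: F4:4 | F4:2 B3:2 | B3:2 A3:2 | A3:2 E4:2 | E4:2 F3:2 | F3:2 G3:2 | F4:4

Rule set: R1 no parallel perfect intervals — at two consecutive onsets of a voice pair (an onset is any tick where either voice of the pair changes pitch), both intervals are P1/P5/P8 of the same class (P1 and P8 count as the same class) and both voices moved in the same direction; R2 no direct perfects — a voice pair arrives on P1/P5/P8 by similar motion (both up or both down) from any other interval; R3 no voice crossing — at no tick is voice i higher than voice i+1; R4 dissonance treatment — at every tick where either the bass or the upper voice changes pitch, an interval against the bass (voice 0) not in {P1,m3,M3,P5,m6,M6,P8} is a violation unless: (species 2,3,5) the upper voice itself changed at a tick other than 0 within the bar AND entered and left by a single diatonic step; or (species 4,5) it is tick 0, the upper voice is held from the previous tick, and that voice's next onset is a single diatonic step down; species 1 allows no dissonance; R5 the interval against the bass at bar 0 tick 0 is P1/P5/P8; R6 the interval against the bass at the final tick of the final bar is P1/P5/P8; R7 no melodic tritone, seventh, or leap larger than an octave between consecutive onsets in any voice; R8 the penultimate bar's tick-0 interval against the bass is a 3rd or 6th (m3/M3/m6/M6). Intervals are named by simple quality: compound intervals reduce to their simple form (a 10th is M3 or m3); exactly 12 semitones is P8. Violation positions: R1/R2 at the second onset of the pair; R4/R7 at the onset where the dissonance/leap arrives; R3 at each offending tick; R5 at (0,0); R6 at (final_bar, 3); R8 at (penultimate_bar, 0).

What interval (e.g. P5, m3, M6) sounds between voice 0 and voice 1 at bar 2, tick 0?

TT

voice 0=F3 voice 1=B3 -> TT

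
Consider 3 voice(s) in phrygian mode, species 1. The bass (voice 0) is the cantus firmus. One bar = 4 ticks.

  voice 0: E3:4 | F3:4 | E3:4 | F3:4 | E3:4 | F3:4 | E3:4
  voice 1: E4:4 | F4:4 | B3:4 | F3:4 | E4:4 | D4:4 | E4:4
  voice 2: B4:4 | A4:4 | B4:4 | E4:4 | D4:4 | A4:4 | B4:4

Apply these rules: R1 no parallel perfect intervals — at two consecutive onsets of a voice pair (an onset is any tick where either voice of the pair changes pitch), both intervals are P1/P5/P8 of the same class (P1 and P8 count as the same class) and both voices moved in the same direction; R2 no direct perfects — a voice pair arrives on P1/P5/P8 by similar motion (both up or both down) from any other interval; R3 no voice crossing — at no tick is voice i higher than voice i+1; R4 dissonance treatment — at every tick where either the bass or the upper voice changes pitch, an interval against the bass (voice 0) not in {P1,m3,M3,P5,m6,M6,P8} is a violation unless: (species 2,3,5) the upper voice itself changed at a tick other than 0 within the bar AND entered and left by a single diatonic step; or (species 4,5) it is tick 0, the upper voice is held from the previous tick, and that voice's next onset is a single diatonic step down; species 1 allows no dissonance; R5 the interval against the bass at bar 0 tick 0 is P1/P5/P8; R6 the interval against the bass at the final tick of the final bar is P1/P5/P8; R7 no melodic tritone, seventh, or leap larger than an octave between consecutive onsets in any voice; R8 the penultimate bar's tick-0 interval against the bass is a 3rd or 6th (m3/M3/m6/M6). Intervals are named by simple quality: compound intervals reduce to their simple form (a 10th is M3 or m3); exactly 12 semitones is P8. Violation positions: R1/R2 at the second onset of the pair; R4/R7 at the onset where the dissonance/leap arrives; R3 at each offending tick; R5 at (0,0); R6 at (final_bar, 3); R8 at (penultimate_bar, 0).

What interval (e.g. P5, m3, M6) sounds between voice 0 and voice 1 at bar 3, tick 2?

P1

voice 0=F3 voice 1=F3 -> P1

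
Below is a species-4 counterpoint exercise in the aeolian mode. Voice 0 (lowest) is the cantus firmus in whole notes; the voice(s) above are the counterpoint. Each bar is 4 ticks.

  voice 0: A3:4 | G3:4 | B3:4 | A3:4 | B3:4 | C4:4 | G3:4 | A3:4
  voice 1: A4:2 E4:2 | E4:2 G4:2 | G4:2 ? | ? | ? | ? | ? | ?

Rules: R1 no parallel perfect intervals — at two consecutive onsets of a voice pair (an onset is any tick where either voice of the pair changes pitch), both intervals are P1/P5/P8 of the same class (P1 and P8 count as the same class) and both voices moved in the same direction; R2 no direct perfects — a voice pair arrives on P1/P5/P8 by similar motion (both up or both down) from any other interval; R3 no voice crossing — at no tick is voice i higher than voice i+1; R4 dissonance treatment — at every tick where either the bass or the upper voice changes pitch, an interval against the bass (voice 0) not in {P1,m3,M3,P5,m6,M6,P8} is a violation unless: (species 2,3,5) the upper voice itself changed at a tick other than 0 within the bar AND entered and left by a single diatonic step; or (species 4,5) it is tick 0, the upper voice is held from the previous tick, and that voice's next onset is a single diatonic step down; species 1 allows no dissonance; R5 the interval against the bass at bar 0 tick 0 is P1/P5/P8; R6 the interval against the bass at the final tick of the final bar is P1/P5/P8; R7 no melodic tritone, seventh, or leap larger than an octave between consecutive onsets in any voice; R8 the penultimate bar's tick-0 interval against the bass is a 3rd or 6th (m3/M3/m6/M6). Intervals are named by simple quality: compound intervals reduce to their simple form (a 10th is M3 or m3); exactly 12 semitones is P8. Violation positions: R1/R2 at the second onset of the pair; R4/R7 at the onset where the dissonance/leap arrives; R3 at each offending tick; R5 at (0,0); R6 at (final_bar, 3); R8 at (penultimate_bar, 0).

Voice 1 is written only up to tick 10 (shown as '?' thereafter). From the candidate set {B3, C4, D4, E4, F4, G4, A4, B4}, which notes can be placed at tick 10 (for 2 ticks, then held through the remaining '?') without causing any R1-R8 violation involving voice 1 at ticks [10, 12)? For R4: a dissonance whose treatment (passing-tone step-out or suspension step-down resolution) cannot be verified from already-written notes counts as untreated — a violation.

{B3, B4, D4, G4}

B3: legal
C4: violates R4
D4: legal
E4: violates R4
F4: violates R4
G4: legal
A4: violates R4
B4: legal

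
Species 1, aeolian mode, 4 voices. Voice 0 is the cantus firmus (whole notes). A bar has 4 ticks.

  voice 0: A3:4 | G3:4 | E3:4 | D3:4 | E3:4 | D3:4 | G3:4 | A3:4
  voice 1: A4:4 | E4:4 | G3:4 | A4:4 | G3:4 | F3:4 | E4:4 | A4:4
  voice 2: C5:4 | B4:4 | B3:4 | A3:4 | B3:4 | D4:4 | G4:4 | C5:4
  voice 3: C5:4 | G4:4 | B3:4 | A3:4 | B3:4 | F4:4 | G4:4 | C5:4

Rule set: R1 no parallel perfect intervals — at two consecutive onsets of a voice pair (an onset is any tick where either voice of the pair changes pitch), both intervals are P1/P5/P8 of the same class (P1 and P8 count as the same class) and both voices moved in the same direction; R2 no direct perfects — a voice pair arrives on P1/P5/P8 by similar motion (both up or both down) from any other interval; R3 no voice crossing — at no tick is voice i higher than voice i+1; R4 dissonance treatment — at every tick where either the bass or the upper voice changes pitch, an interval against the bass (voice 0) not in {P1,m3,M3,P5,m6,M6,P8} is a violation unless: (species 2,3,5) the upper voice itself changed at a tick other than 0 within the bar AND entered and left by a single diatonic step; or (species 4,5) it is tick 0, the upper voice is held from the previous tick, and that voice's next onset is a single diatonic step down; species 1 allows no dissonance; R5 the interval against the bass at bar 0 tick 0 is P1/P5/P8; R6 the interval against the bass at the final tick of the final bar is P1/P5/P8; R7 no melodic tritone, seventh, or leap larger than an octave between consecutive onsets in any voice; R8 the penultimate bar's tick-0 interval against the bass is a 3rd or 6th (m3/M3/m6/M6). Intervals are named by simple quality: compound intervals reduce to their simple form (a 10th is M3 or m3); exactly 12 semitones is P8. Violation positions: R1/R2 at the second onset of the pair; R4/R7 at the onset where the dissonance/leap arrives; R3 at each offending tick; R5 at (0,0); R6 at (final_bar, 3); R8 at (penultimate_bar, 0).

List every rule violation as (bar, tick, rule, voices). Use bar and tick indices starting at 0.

(0, 0, R5, (0, 2))
(0, 0, R5, (0, 3))
(1, 0, R2, (0, 3))
(1, 0, R2, (1, 2))
(1, 0, R3, (2, 3))
(1, 1, R3, (2, 3))
(1, 2, R3, (2, 3))
(1, 3, R3, (2, 3))
(2, 0, R2, (0, 2))
(2, 0, R2, (0, 3))
(2, 0, R2, (2, 3))
(3, 0, R1, (0, 2))
(3, 0, R1, (0, 3))
(3, 0, R1, (2, 3))
(3, 0, R3, (1, 2))
(3, 0, R7, (1,))
(3, 1, R3, (1, 2))
(3, 2, R3, (1, 2))
(3, 3, R3, (1, 2))
(4, 0, R1, (0, 2))
(4, 0, R1, (0, 3))
(4, 0, R1, (2, 3))
(4, 0, R7, (1,))
(5, 0, R7, (3,))
(6, 0, R1, (0, 2))
(6, 0, R2, (0, 3))
(6, 0, R2, (2, 3))
(6, 0, R7, (1,))
(6, 0, R8, (0, 2))
(6, 0, R8, (0, 3))
(7, 0, R1, (2, 3))
(7, 0, R2, (0, 1))
(7, 3, R6, (0, 2))
(7, 3, R6, (0, 3))

bar 0: v0=A3 v1=A4 v2=C5 v3=C5 downbeat m3
bar 1: v0=G3 v1=E4 v2=B4 v3=G4 downbeat P8
bar 2: v0=E3 v1=G3 v2=B3 v3=B3 downbeat P5
bar 3: v0=D3 v1=A4 v2=A3 v3=A3 downbeat P5
bar 4: v0=E3 v1=G3 v2=B3 v3=B3 downbeat P5
bar 5: v0=D3 v1=F3 v2=D4 v3=F4 downbeat m3
bar 6: v0=G3 v1=E4 v2=G4 v3=G4 downbeat P8
bar 7: v0=A3 v1=A4 v2=C5 v3=C5 downbeat m3
  -> R5 @ bar 0 tick 0 v(0, 2): opens on m3
  -> R5 @ bar 0 tick 0 v(0, 3): opens on m3
  -> R2 @ bar 1 tick 0 v(0, 3): A3/C5 m3 -> G3/G4 P8 similar
  -> R2 @ bar 1 tick 0 v(1, 2): A4/C5 m3 -> E4/B4 P5 similar
  -> R3 @ bar 1 tick 0 v(2, 3): B4 above G4
  -> R3 @ bar 1 tick 1 v(2, 3): B4 above G4
  -> R3 @ bar 1 tick 2 v(2, 3): B4 above G4
  -> R3 @ bar 1 tick 3 v(2, 3): B4 above G4
  -> R2 @ bar 2 tick 0 v(0, 2): G3/B4 M3 -> E3/B3 P5 similar
  -> R2 @ bar 2 tick 0 v(0, 3): G3/G4 P8 -> E3/B3 P5 similar
  -> R2 @ bar 2 tick 0 v(2, 3): B4/G4 M3 -> B3/B3 P1 similar
  -> R1 @ bar 3 tick 0 v(0, 2): E3/B3 P5 -> D3/A3 P5 similar
  -> R1 @ bar 3 tick 0 v(0, 3): E3/B3 P5 -> D3/A3 P5 similar
  -> R1 @ bar 3 tick 0 v(2, 3): B3/B3 P1 -> A3/A3 P1 similar
  -> R3 @ bar 3 tick 0 v(1, 2): A4 above A3
  -> R7 @ bar 3 tick 0 v(1,): G3->A4 leap 14st
  -> R3 @ bar 3 tick 1 v(1, 2): A4 above A3
  -> R3 @ bar 3 tick 2 v(1, 2): A4 above A3
  -> R3 @ bar 3 tick 3 v(1, 2): A4 above A3
  -> R1 @ bar 4 tick 0 v(0, 2): D3/A3 P5 -> E3/B3 P5 similar
  -> R1 @ bar 4 tick 0 v(0, 3): D3/A3 P5 -> E3/B3 P5 similar
  -> R1 @ bar 4 tick 0 v(2, 3): A3/A3 P1 -> B3/B3 P1 similar
  -> R7 @ bar 4 tick 0 v(1,): A4->G3 leap 14st
  -> R7 @ bar 5 tick 0 v(3,): B3->F4 leap 6st
  -> R1 @ bar 6 tick 0 v(0, 2): D3/D4 P8 -> G3/G4 P8 similar
  -> R2 @ bar 6 tick 0 v(0, 3): D3/F4 m3 -> G3/G4 P8 similar
  -> R2 @ bar 6 tick 0 v(2, 3): D4/F4 m3 -> G4/G4 P1 similar
  -> R7 @ bar 6 tick 0 v(1,): F3->E4 leap 11st
  -> R8 @ bar 6 tick 0 v(0, 2): penult P8 not 3rd/6th
  -> R8 @ bar 6 tick 0 v(0, 3): penult P8 not 3rd/6th
  -> R1 @ bar 7 tick 0 v(2, 3): G4/G4 P1 -> C5/C5 P1 similar
  -> R2 @ bar 7 tick 0 v(0, 1): G3/E4 M6 -> A3/A4 P8 similar
  -> R6 @ bar 7 tick 3 v(0, 2): closes on m3
  -> R6 @ bar 7 tick 3 v(0, 3): closes on m3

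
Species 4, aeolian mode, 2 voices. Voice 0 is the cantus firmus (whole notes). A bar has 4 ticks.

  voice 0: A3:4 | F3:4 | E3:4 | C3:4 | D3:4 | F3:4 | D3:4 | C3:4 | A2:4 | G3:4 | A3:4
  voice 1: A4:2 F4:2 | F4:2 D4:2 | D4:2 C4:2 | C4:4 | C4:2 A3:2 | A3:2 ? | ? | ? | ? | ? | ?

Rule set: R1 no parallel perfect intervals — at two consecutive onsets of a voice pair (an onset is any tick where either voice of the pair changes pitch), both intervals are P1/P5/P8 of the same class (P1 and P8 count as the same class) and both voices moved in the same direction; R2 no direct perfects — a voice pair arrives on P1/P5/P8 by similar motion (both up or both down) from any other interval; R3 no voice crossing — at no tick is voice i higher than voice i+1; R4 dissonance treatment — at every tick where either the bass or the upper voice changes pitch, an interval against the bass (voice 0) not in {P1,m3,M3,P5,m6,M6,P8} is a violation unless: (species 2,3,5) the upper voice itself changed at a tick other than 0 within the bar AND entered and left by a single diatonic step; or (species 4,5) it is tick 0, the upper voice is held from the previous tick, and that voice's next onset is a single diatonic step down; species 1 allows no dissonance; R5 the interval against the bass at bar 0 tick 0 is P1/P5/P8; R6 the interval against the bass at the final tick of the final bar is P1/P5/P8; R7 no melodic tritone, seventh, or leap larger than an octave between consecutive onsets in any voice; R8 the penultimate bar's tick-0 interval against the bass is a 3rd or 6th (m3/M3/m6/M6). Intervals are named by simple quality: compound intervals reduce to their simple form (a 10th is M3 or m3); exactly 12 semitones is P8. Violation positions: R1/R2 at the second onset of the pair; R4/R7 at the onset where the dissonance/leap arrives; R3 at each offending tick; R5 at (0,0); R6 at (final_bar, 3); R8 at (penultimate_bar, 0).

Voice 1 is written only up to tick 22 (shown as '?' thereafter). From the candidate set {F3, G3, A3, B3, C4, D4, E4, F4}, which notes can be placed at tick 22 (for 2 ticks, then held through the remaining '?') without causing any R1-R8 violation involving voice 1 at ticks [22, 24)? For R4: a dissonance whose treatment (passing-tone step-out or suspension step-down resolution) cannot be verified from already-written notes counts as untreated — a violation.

{A3, C4, D4, F3, F4}

F3: legal
G3: violates R4
A3: legal
B3: violates R4
C4: legal
D4: legal
E4: violates R4
F4: legal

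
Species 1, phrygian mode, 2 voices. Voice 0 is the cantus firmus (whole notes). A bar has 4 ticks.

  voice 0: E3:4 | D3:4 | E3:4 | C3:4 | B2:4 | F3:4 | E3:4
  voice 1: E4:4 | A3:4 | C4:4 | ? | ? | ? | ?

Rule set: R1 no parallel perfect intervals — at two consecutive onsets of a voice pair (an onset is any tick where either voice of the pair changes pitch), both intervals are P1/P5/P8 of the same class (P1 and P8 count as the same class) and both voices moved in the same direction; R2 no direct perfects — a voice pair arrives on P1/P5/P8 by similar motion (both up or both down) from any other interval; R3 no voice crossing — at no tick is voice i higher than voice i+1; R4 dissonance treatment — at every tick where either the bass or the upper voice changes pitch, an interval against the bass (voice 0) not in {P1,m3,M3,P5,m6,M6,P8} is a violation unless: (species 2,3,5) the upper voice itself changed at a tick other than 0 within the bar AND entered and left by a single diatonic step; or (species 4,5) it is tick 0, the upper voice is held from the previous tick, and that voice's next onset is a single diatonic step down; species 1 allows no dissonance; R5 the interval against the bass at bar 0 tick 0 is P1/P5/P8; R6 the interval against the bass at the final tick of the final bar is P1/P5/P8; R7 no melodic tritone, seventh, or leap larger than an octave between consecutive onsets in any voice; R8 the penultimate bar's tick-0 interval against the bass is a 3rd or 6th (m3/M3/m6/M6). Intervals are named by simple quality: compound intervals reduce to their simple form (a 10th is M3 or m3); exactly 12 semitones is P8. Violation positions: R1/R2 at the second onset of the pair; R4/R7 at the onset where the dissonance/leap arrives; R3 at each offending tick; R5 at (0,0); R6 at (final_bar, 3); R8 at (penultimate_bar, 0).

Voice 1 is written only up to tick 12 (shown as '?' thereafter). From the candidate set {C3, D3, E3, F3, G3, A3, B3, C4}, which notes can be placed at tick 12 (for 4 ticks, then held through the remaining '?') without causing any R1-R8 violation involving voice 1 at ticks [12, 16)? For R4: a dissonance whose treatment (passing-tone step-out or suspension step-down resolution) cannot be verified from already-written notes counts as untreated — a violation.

{A3, C4, E3}

C3: violates R2
D3: violates R4,R7
E3: legal
F3: violates R4
G3: violates R2
A3: legal
B3: violates R4
C4: legal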